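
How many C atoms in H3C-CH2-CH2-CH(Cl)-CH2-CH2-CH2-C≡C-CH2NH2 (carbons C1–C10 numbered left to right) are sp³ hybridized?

8

C1: sp3 ✓
C2: sp3 ✓
C3: sp3 ✓
C4: sp3 ✓
C5: sp3 ✓
C6: sp3 ✓
C7: sp3 ✓
C8: sp
C9: sp
C10: sp3 ✓
C1, C2, C3, C4, C5, C6, C7, C10 → 8 sp3 carbons.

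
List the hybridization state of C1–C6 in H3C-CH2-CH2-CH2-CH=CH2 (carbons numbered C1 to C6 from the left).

C1 sp3, C2 sp3, C3 sp3, C4 sp3, C5 sp2, C6 sp2

C1 is sp3: 4 σ bonds, 4 electron-density regions.
C2 carries 4 σ bonds, giving a steric number of 4, so it is sp3.
C3 — 4 σ bonds. Steric number 4, so sp3.
C4 has 4 σ bonds: steric number 4 → sp3.
C5 has 3 σ bonds, plus one π bond: steric number 3 → sp2.
C6 — 3 σ bonds, plus one π bond. Steric number 3, so sp2.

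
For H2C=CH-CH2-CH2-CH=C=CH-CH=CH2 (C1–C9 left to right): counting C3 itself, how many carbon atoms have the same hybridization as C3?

2

C3 is sp3 (only σ bonds).
C1: sp2
C2: sp2
C3: sp3 ✓
C4: sp3 ✓
C5: sp2
C6: sp
C7: sp2
C8: sp2
C9: sp2
2 carbons are sp3.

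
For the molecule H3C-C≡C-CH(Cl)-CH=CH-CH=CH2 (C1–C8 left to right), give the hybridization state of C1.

C1 (4 σ bonds) has steric number 4: sp3.

sp3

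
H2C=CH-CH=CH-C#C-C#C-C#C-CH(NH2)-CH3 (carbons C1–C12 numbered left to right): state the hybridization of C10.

sp

C10 has 2 σ bonds, plus two π bonds: steric number 2 → sp.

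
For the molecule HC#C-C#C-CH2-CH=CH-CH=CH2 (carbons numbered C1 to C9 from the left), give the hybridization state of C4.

C4 carries 2 σ bonds, plus two π bonds, giving a steric number of 2, so it is sp.

sp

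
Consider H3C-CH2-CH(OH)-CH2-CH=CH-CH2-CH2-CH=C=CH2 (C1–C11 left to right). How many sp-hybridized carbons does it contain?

C1: sp3
C2: sp3
C3: sp3
C4: sp3
C5: sp2
C6: sp2
C7: sp3
C8: sp3
C9: sp2
C10: sp ✓
C11: sp2
C10 → 1 sp carbon.

1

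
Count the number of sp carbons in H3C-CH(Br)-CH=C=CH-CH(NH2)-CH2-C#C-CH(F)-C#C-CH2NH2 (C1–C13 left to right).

5

C1: sp3
C2: sp3
C3: sp2
C4: sp ✓
C5: sp2
C6: sp3
C7: sp3
C8: sp ✓
C9: sp ✓
C10: sp3
C11: sp ✓
C12: sp ✓
C13: sp3
C4, C8, C9, C11, C12 → 5 sp carbons.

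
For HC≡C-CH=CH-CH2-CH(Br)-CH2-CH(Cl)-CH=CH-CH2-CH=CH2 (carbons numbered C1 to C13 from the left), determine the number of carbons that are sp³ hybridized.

C1: sp
C2: sp
C3: sp2
C4: sp2
C5: sp3 ✓
C6: sp3 ✓
C7: sp3 ✓
C8: sp3 ✓
C9: sp2
C10: sp2
C11: sp3 ✓
C12: sp2
C13: sp2
C5, C6, C7, C8, C11 → 5 sp3 carbons.

5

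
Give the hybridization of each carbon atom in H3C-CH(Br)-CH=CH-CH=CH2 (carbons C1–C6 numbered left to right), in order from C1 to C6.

C1 has 4 σ bonds: steric number 4 → sp3.
C2 (4 σ bonds) has steric number 4: sp3.
C3 is sp2: 3 σ bonds, plus one π bond, 3 electron-density regions.
C4: 3 σ bonds, plus one π bond; 3 regions of electron density → sp2.
C5 (3 σ bonds, plus one π bond) has steric number 3: sp2.
C6 (3 σ bonds, plus one π bond) has steric number 3: sp2.

C1 sp3, C2 sp3, C3 sp2, C4 sp2, C5 sp2, C6 sp2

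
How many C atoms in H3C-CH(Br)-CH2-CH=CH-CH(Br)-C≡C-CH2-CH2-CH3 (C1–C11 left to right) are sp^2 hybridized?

C1: sp3
C2: sp3
C3: sp3
C4: sp2 ✓
C5: sp2 ✓
C6: sp3
C7: sp
C8: sp
C9: sp3
C10: sp3
C11: sp3
C4, C5 → 2 sp2 carbons.

2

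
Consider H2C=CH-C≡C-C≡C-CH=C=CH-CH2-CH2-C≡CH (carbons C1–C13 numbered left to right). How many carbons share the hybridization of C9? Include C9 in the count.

C9 is sp2 (one π bond).
C1: sp2 ✓
C2: sp2 ✓
C3: sp
C4: sp
C5: sp
C6: sp
C7: sp2 ✓
C8: sp
C9: sp2 ✓
C10: sp3
C11: sp3
C12: sp
C13: sp
4 carbons are sp2.

4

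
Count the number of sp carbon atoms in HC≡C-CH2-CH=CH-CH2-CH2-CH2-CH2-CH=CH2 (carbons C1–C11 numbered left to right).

C1: sp ✓
C2: sp ✓
C3: sp3
C4: sp2
C5: sp2
C6: sp3
C7: sp3
C8: sp3
C9: sp3
C10: sp2
C11: sp2
C1, C2 → 2 sp carbons.

2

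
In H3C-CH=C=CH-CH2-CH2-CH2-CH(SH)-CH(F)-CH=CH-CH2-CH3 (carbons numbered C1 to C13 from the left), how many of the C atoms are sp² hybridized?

4

C1: sp3
C2: sp2 ✓
C3: sp
C4: sp2 ✓
C5: sp3
C6: sp3
C7: sp3
C8: sp3
C9: sp3
C10: sp2 ✓
C11: sp2 ✓
C12: sp3
C13: sp3
C2, C4, C10, C11 → 4 sp2 carbons.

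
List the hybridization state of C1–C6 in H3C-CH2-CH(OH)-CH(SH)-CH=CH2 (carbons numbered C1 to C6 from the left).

C1: 4 σ bonds — 4 electron domains, sp3.
C2 has 4 σ bonds: steric number 4 → sp3.
C3: 4 σ bonds; 4 regions of electron density → sp3.
C4: 4 σ bonds — 4 electron domains, sp3.
C5 is sp2: 3 σ bonds, plus one π bond, 3 electron-density regions.
C6 carries 3 σ bonds, plus one π bond, giving a steric number of 3, so it is sp2.

C1 sp3, C2 sp3, C3 sp3, C4 sp3, C5 sp2, C6 sp2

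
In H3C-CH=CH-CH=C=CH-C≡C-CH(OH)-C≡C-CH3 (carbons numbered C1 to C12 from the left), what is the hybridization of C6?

sp2

C6 carries 3 σ bonds, plus one π bond, giving a steric number of 3, so it is sp2.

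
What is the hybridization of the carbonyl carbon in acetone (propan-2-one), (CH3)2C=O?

sp²

The carbonyl carbon: 3 σ bonds, plus one π bond; 3 regions of electron density → sp2.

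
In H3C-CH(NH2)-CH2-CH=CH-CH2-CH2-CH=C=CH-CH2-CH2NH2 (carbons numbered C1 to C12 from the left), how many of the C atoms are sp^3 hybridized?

C1: sp3 ✓
C2: sp3 ✓
C3: sp3 ✓
C4: sp2
C5: sp2
C6: sp3 ✓
C7: sp3 ✓
C8: sp2
C9: sp
C10: sp2
C11: sp3 ✓
C12: sp3 ✓
C1, C2, C3, C6, C7, C11, C12 → 7 sp3 carbons.

7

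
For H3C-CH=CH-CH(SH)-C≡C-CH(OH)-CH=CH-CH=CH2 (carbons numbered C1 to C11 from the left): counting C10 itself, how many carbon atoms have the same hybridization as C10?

C10 is sp2 (one π bond).
C1: sp3
C2: sp2 ✓
C3: sp2 ✓
C4: sp3
C5: sp
C6: sp
C7: sp3
C8: sp2 ✓
C9: sp2 ✓
C10: sp2 ✓
C11: sp2 ✓
6 carbons are sp2.

6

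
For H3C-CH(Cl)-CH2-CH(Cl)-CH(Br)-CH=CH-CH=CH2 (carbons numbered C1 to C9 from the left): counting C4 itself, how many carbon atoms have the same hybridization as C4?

C4 is sp3 (only σ bonds).
C1: sp3 ✓
C2: sp3 ✓
C3: sp3 ✓
C4: sp3 ✓
C5: sp3 ✓
C6: sp2
C7: sp2
C8: sp2
C9: sp2
5 carbons are sp3.

5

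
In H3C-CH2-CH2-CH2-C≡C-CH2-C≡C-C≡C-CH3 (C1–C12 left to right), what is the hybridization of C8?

C8 — 2 σ bonds, plus two π bonds. Steric number 2, so sp.

sp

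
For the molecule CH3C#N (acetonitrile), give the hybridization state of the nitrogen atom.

sp

N has one σ bond and one lone pair: steric number 2 → sp.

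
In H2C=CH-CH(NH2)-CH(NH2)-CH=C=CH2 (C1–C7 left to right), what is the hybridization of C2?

C2 is sp2: 3 σ bonds, plus one π bond, 3 electron-density regions.

sp^2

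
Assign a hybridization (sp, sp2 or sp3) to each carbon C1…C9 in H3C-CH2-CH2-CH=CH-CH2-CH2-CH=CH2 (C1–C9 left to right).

C1 sp3, C2 sp3, C3 sp3, C4 sp2, C5 sp2, C6 sp3, C7 sp3, C8 sp2, C9 sp2

C1: 4 σ bonds — 4 electron domains, sp3.
C2 has 4 σ bonds: steric number 4 → sp3.
C3: 4 σ bonds — 4 electron domains, sp3.
C4: 3 σ bonds, plus one π bond — 3 electron domains, sp2.
C5 has 3 σ bonds, plus one π bond: steric number 3 → sp2.
C6 — 4 σ bonds. Steric number 4, so sp3.
C7 has 4 σ bonds: steric number 4 → sp3.
C8 — 3 σ bonds, plus one π bond. Steric number 3, so sp2.
C9 carries 3 σ bonds, plus one π bond, giving a steric number of 3, so it is sp2.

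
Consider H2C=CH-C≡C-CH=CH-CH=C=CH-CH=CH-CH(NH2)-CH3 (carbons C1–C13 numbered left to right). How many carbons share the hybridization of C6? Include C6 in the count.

8

C6 is sp2 (one π bond).
C1: sp2 ✓
C2: sp2 ✓
C3: sp
C4: sp
C5: sp2 ✓
C6: sp2 ✓
C7: sp2 ✓
C8: sp
C9: sp2 ✓
C10: sp2 ✓
C11: sp2 ✓
C12: sp3
C13: sp3
8 carbons are sp2.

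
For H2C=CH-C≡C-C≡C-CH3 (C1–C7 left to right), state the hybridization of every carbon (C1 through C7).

C1 — 3 σ bonds, plus one π bond. Steric number 3, so sp2.
C2 has 3 σ bonds, plus one π bond: steric number 3 → sp2.
C3 — 2 σ bonds, plus two π bonds. Steric number 2, so sp.
C4 (2 σ bonds, plus two π bonds) has steric number 2: sp.
C5 (2 σ bonds, plus two π bonds) has steric number 2: sp.
C6 is sp: 2 σ bonds, plus two π bonds, 2 electron-density regions.
C7 is sp3: 4 σ bonds, 4 electron-density regions.

C1 sp2, C2 sp2, C3 sp, C4 sp, C5 sp, C6 sp, C7 sp3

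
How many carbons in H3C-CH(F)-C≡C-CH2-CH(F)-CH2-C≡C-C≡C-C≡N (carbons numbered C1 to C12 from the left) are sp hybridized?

7

C1: sp3
C2: sp3
C3: sp ✓
C4: sp ✓
C5: sp3
C6: sp3
C7: sp3
C8: sp ✓
C9: sp ✓
C10: sp ✓
C11: sp ✓
C12: sp ✓
C3, C4, C8, C9, C10, C11, C12 → 7 sp carbons.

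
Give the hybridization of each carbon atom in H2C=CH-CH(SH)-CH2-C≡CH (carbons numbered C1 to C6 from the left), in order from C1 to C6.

C1: 3 σ bonds, plus one π bond — 3 electron domains, sp2.
C2 (3 σ bonds, plus one π bond) has steric number 3: sp2.
C3 has 4 σ bonds: steric number 4 → sp3.
C4 has 4 σ bonds: steric number 4 → sp3.
C5 (2 σ bonds, plus two π bonds) has steric number 2: sp.
C6 (2 σ bonds, plus two π bonds) has steric number 2: sp.

C1 sp2, C2 sp2, C3 sp3, C4 sp3, C5 sp, C6 sp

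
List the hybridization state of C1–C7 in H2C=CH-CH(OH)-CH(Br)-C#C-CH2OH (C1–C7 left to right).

C1: 3 σ bonds, plus one π bond — 3 electron domains, sp2.
C2: 3 σ bonds, plus one π bond; 3 regions of electron density → sp2.
C3: 4 σ bonds; 4 regions of electron density → sp3.
C4: 4 σ bonds; 4 regions of electron density → sp3.
C5: 2 σ bonds, plus two π bonds; 2 regions of electron density → sp.
C6: 2 σ bonds, plus two π bonds — 2 electron domains, sp.
C7 (4 σ bonds) has steric number 4: sp3.

C1 sp2, C2 sp2, C3 sp3, C4 sp3, C5 sp, C6 sp, C7 sp3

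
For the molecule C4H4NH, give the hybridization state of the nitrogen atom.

N has three σ bonds; its lone pair occupies the p orbital and is part of the aromatic π system, so N is sp2 (not the sp3 a naive steric count of 4 would give).

sp2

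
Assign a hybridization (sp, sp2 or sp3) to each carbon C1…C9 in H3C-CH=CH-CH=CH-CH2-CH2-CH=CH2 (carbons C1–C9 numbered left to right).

C1: 4 σ bonds; 4 regions of electron density → sp3.
C2: 3 σ bonds, plus one π bond; 3 regions of electron density → sp2.
C3 is sp2: 3 σ bonds, plus one π bond, 3 electron-density regions.
C4: 3 σ bonds, plus one π bond — 3 electron domains, sp2.
C5: 3 σ bonds, plus one π bond — 3 electron domains, sp2.
C6 is sp3: 4 σ bonds, 4 electron-density regions.
C7: 4 σ bonds; 4 regions of electron density → sp3.
C8 carries 3 σ bonds, plus one π bond, giving a steric number of 3, so it is sp2.
C9 has 3 σ bonds, plus one π bond: steric number 3 → sp2.

C1 sp3, C2 sp2, C3 sp2, C4 sp2, C5 sp2, C6 sp3, C7 sp3, C8 sp2, C9 sp2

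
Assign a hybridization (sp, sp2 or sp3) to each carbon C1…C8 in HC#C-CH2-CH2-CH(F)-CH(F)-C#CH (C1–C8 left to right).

C1: 2 σ bonds, plus two π bonds — 2 electron domains, sp.
C2 carries 2 σ bonds, plus two π bonds, giving a steric number of 2, so it is sp.
C3 — 4 σ bonds. Steric number 4, so sp3.
C4: 4 σ bonds; 4 regions of electron density → sp3.
C5 — 4 σ bonds. Steric number 4, so sp3.
C6: 4 σ bonds — 4 electron domains, sp3.
C7 has 2 σ bonds, plus two π bonds: steric number 2 → sp.
C8 is sp: 2 σ bonds, plus two π bonds, 2 electron-density regions.

C1 sp, C2 sp, C3 sp3, C4 sp3, C5 sp3, C6 sp3, C7 sp, C8 sp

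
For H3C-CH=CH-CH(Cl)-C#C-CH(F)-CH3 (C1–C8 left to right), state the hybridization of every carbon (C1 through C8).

C1 sp3, C2 sp2, C3 sp2, C4 sp3, C5 sp, C6 sp, C7 sp3, C8 sp3

C1 carries 4 σ bonds, giving a steric number of 4, so it is sp3.
C2: 3 σ bonds, plus one π bond; 3 regions of electron density → sp2.
C3 has 3 σ bonds, plus one π bond: steric number 3 → sp2.
C4: 4 σ bonds — 4 electron domains, sp3.
C5 carries 2 σ bonds, plus two π bonds, giving a steric number of 2, so it is sp.
C6: 2 σ bonds, plus two π bonds; 2 regions of electron density → sp.
C7 is sp3: 4 σ bonds, 4 electron-density regions.
C8: 4 σ bonds — 4 electron domains, sp3.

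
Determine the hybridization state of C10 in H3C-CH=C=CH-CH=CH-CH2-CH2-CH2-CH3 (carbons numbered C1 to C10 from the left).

C10 — 4 σ bonds. Steric number 4, so sp3.

sp³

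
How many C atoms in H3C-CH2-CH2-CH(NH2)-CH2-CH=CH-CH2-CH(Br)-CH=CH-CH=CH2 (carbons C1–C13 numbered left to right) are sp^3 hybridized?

7

C1: sp3 ✓
C2: sp3 ✓
C3: sp3 ✓
C4: sp3 ✓
C5: sp3 ✓
C6: sp2
C7: sp2
C8: sp3 ✓
C9: sp3 ✓
C10: sp2
C11: sp2
C12: sp2
C13: sp2
C1, C2, C3, C4, C5, C8, C9 → 7 sp3 carbons.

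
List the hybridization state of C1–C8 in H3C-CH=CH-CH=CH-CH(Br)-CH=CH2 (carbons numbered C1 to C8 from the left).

C1 is sp3: 4 σ bonds, 4 electron-density regions.
C2 — 3 σ bonds, plus one π bond. Steric number 3, so sp2.
C3 has 3 σ bonds, plus one π bond: steric number 3 → sp2.
C4 has 3 σ bonds, plus one π bond: steric number 3 → sp2.
C5 has 3 σ bonds, plus one π bond: steric number 3 → sp2.
C6 — 4 σ bonds. Steric number 4, so sp3.
C7 — 3 σ bonds, plus one π bond. Steric number 3, so sp2.
C8 is sp2: 3 σ bonds, plus one π bond, 3 electron-density regions.

C1 sp3, C2 sp2, C3 sp2, C4 sp2, C5 sp2, C6 sp3, C7 sp2, C8 sp2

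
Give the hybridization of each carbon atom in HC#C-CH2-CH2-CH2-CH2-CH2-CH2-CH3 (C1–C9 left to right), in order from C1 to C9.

C1 has 2 σ bonds, plus two π bonds: steric number 2 → sp.
C2 — 2 σ bonds, plus two π bonds. Steric number 2, so sp.
C3 (4 σ bonds) has steric number 4: sp3.
C4 has 4 σ bonds: steric number 4 → sp3.
C5 is sp3: 4 σ bonds, 4 electron-density regions.
C6 carries 4 σ bonds, giving a steric number of 4, so it is sp3.
C7: 4 σ bonds — 4 electron domains, sp3.
C8 — 4 σ bonds. Steric number 4, so sp3.
C9 (4 σ bonds) has steric number 4: sp3.

C1 sp, C2 sp, C3 sp3, C4 sp3, C5 sp3, C6 sp3, C7 sp3, C8 sp3, C9 sp3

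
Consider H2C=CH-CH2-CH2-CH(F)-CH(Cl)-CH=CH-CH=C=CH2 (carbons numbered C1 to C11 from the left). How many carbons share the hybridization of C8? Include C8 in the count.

C8 is sp2 (one π bond).
C1: sp2 ✓
C2: sp2 ✓
C3: sp3
C4: sp3
C5: sp3
C6: sp3
C7: sp2 ✓
C8: sp2 ✓
C9: sp2 ✓
C10: sp
C11: sp2 ✓
6 carbons are sp2.

6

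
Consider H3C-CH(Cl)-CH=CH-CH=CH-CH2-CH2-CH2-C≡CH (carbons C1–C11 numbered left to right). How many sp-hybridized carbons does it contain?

2

C1: sp3
C2: sp3
C3: sp2
C4: sp2
C5: sp2
C6: sp2
C7: sp3
C8: sp3
C9: sp3
C10: sp ✓
C11: sp ✓
C10, C11 → 2 sp carbons.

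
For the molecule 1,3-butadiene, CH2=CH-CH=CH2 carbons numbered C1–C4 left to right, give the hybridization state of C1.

C1 is sp2: 3 σ bonds, plus one π bond, 3 electron-density regions.

sp^2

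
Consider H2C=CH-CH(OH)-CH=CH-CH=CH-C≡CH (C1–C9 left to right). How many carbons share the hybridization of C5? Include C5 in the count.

C5 is sp2 (one π bond).
C1: sp2 ✓
C2: sp2 ✓
C3: sp3
C4: sp2 ✓
C5: sp2 ✓
C6: sp2 ✓
C7: sp2 ✓
C8: sp
C9: sp
6 carbons are sp2.

6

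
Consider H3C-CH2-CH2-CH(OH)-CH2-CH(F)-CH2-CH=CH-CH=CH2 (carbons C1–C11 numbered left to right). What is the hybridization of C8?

sp^2

C8: 3 σ bonds, plus one π bond — 3 electron domains, sp2.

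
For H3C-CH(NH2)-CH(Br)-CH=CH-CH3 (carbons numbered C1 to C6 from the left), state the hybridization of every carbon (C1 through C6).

C1 sp3, C2 sp3, C3 sp3, C4 sp2, C5 sp2, C6 sp3

C1 carries 4 σ bonds, giving a steric number of 4, so it is sp3.
C2 is sp3: 4 σ bonds, 4 electron-density regions.
C3 has 4 σ bonds: steric number 4 → sp3.
C4 is sp2: 3 σ bonds, plus one π bond, 3 electron-density regions.
C5 (3 σ bonds, plus one π bond) has steric number 3: sp2.
C6 is sp3: 4 σ bonds, 4 electron-density regions.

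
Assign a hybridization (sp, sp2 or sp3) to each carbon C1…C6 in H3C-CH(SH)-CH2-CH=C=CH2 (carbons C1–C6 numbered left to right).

C1 sp3, C2 sp3, C3 sp3, C4 sp2, C5 sp, C6 sp2

C1 carries 4 σ bonds, giving a steric number of 4, so it is sp3.
C2 carries 4 σ bonds, giving a steric number of 4, so it is sp3.
C3 — 4 σ bonds. Steric number 4, so sp3.
C4 carries 3 σ bonds, plus one π bond, giving a steric number of 3, so it is sp2.
C5 — 2 σ bonds, plus two π bonds. Steric number 2, so sp.
C6 has 3 σ bonds, plus one π bond: steric number 3 → sp2.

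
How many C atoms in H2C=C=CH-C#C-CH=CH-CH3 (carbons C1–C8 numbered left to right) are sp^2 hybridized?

4

C1: sp2 ✓
C2: sp
C3: sp2 ✓
C4: sp
C5: sp
C6: sp2 ✓
C7: sp2 ✓
C8: sp3
C1, C3, C6, C7 → 4 sp2 carbons.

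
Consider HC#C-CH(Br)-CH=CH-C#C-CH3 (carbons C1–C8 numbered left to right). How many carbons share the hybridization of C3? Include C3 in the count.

2

C3 is sp3 (only σ bonds).
C1: sp
C2: sp
C3: sp3 ✓
C4: sp2
C5: sp2
C6: sp
C7: sp
C8: sp3 ✓
2 carbons are sp3.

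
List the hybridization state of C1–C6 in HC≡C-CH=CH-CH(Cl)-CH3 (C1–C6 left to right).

C1 sp, C2 sp, C3 sp2, C4 sp2, C5 sp3, C6 sp3

C1 is sp: 2 σ bonds, plus two π bonds, 2 electron-density regions.
C2: 2 σ bonds, plus two π bonds; 2 regions of electron density → sp.
C3 carries 3 σ bonds, plus one π bond, giving a steric number of 3, so it is sp2.
C4 — 3 σ bonds, plus one π bond. Steric number 3, so sp2.
C5 is sp3: 4 σ bonds, 4 electron-density regions.
C6: 4 σ bonds — 4 electron domains, sp3.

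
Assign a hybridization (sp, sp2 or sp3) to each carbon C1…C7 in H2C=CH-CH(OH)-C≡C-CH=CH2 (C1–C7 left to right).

C1 — 3 σ bonds, plus one π bond. Steric number 3, so sp2.
C2: 3 σ bonds, plus one π bond; 3 regions of electron density → sp2.
C3 — 4 σ bonds. Steric number 4, so sp3.
C4 carries 2 σ bonds, plus two π bonds, giving a steric number of 2, so it is sp.
C5: 2 σ bonds, plus two π bonds — 2 electron domains, sp.
C6 has 3 σ bonds, plus one π bond: steric number 3 → sp2.
C7 is sp2: 3 σ bonds, plus one π bond, 3 electron-density regions.

C1 sp2, C2 sp2, C3 sp3, C4 sp, C5 sp, C6 sp2, C7 sp2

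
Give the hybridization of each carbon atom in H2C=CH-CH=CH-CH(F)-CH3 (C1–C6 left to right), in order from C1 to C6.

C1 sp2, C2 sp2, C3 sp2, C4 sp2, C5 sp3, C6 sp3

C1 is sp2: 3 σ bonds, plus one π bond, 3 electron-density regions.
C2 carries 3 σ bonds, plus one π bond, giving a steric number of 3, so it is sp2.
C3 (3 σ bonds, plus one π bond) has steric number 3: sp2.
C4 has 3 σ bonds, plus one π bond: steric number 3 → sp2.
C5 carries 4 σ bonds, giving a steric number of 4, so it is sp3.
C6: 4 σ bonds; 4 regions of electron density → sp3.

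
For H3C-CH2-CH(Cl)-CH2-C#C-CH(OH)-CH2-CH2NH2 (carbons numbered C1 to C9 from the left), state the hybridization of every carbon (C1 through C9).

C1 sp3, C2 sp3, C3 sp3, C4 sp3, C5 sp, C6 sp, C7 sp3, C8 sp3, C9 sp3

C1: 4 σ bonds; 4 regions of electron density → sp3.
C2 carries 4 σ bonds, giving a steric number of 4, so it is sp3.
C3 (4 σ bonds) has steric number 4: sp3.
C4 has 4 σ bonds: steric number 4 → sp3.
C5 (2 σ bonds, plus two π bonds) has steric number 2: sp.
C6: 2 σ bonds, plus two π bonds; 2 regions of electron density → sp.
C7 carries 4 σ bonds, giving a steric number of 4, so it is sp3.
C8: 4 σ bonds; 4 regions of electron density → sp3.
C9 has 4 σ bonds: steric number 4 → sp3.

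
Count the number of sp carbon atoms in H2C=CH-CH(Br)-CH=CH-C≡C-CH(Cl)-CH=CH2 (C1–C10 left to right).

C1: sp2
C2: sp2
C3: sp3
C4: sp2
C5: sp2
C6: sp ✓
C7: sp ✓
C8: sp3
C9: sp2
C10: sp2
C6, C7 → 2 sp carbons.

2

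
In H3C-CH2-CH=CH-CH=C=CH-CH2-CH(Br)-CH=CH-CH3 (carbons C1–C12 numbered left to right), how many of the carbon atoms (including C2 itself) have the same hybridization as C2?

C2 is sp3 (only σ bonds).
C1: sp3 ✓
C2: sp3 ✓
C3: sp2
C4: sp2
C5: sp2
C6: sp
C7: sp2
C8: sp3 ✓
C9: sp3 ✓
C10: sp2
C11: sp2
C12: sp3 ✓
5 carbons are sp3.

5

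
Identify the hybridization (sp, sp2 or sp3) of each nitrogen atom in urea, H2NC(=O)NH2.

Both N lone pairs are conjugated with the C=O; planar sp2.

sp²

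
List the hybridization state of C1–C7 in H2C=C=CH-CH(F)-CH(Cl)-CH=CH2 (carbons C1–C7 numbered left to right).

C1 is sp2: 3 σ bonds, plus one π bond, 3 electron-density regions.
C2 (2 σ bonds, plus two π bonds) has steric number 2: sp.
C3: 3 σ bonds, plus one π bond — 3 electron domains, sp2.
C4: 4 σ bonds; 4 regions of electron density → sp3.
C5 is sp3: 4 σ bonds, 4 electron-density regions.
C6 has 3 σ bonds, plus one π bond: steric number 3 → sp2.
C7: 3 σ bonds, plus one π bond — 3 electron domains, sp2.

C1 sp2, C2 sp, C3 sp2, C4 sp3, C5 sp3, C6 sp2, C7 sp2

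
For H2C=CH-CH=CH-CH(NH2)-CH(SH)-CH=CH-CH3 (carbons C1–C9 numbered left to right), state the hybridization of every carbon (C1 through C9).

C1 sp2, C2 sp2, C3 sp2, C4 sp2, C5 sp3, C6 sp3, C7 sp2, C8 sp2, C9 sp3

C1 is sp2: 3 σ bonds, plus one π bond, 3 electron-density regions.
C2 (3 σ bonds, plus one π bond) has steric number 3: sp2.
C3 carries 3 σ bonds, plus one π bond, giving a steric number of 3, so it is sp2.
C4: 3 σ bonds, plus one π bond — 3 electron domains, sp2.
C5 is sp3: 4 σ bonds, 4 electron-density regions.
C6 has 4 σ bonds: steric number 4 → sp3.
C7: 3 σ bonds, plus one π bond; 3 regions of electron density → sp2.
C8 carries 3 σ bonds, plus one π bond, giving a steric number of 3, so it is sp2.
C9: 4 σ bonds — 4 electron domains, sp3.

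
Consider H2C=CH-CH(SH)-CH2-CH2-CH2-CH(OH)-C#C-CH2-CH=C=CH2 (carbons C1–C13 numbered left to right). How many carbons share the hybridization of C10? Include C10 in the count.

6

C10 is sp3 (only σ bonds).
C1: sp2
C2: sp2
C3: sp3 ✓
C4: sp3 ✓
C5: sp3 ✓
C6: sp3 ✓
C7: sp3 ✓
C8: sp
C9: sp
C10: sp3 ✓
C11: sp2
C12: sp
C13: sp2
6 carbons are sp3.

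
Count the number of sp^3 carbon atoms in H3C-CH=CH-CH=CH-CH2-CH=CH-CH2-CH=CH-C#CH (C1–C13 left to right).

3

C1: sp3 ✓
C2: sp2
C3: sp2
C4: sp2
C5: sp2
C6: sp3 ✓
C7: sp2
C8: sp2
C9: sp3 ✓
C10: sp2
C11: sp2
C12: sp
C13: sp
C1, C6, C9 → 3 sp3 carbons.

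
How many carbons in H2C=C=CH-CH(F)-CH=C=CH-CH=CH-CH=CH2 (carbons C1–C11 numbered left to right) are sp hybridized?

C1: sp2
C2: sp ✓
C3: sp2
C4: sp3
C5: sp2
C6: sp ✓
C7: sp2
C8: sp2
C9: sp2
C10: sp2
C11: sp2
C2, C6 → 2 sp carbons.

2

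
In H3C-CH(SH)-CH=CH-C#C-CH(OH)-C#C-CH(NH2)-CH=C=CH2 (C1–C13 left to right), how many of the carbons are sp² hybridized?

4

C1: sp3
C2: sp3
C3: sp2 ✓
C4: sp2 ✓
C5: sp
C6: sp
C7: sp3
C8: sp
C9: sp
C10: sp3
C11: sp2 ✓
C12: sp
C13: sp2 ✓
C3, C4, C11, C13 → 4 sp2 carbons.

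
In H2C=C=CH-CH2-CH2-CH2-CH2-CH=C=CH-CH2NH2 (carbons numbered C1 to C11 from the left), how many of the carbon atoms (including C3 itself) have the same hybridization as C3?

4

C3 is sp2 (one π bond).
C1: sp2 ✓
C2: sp
C3: sp2 ✓
C4: sp3
C5: sp3
C6: sp3
C7: sp3
C8: sp2 ✓
C9: sp
C10: sp2 ✓
C11: sp3
4 carbons are sp2.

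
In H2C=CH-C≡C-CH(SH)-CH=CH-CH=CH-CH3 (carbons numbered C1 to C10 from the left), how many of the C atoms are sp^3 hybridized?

C1: sp2
C2: sp2
C3: sp
C4: sp
C5: sp3 ✓
C6: sp2
C7: sp2
C8: sp2
C9: sp2
C10: sp3 ✓
C5, C10 → 2 sp3 carbons.

2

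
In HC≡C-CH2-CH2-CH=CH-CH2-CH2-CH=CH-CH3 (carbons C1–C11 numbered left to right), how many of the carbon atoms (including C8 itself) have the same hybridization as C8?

C8 is sp3 (only σ bonds).
C1: sp
C2: sp
C3: sp3 ✓
C4: sp3 ✓
C5: sp2
C6: sp2
C7: sp3 ✓
C8: sp3 ✓
C9: sp2
C10: sp2
C11: sp3 ✓
5 carbons are sp3.

5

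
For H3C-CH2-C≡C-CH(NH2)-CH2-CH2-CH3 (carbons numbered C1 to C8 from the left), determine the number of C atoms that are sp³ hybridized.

C1: sp3 ✓
C2: sp3 ✓
C3: sp
C4: sp
C5: sp3 ✓
C6: sp3 ✓
C7: sp3 ✓
C8: sp3 ✓
C1, C2, C5, C6, C7, C8 → 6 sp3 carbons.

6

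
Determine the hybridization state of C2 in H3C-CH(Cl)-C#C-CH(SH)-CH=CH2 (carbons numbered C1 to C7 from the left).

C2 carries 4 σ bonds, giving a steric number of 4, so it is sp3.

sp^3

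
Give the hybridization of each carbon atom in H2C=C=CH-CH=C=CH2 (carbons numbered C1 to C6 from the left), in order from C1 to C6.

C1 sp2, C2 sp, C3 sp2, C4 sp2, C5 sp, C6 sp2

C1 has 3 σ bonds, plus one π bond: steric number 3 → sp2.
C2: 2 σ bonds, plus two π bonds; 2 regions of electron density → sp.
C3 is sp2: 3 σ bonds, plus one π bond, 3 electron-density regions.
C4 (3 σ bonds, plus one π bond) has steric number 3: sp2.
C5 (2 σ bonds, plus two π bonds) has steric number 2: sp.
C6 carries 3 σ bonds, plus one π bond, giving a steric number of 3, so it is sp2.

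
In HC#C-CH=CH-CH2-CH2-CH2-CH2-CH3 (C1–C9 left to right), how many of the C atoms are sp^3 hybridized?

5

C1: sp
C2: sp
C3: sp2
C4: sp2
C5: sp3 ✓
C6: sp3 ✓
C7: sp3 ✓
C8: sp3 ✓
C9: sp3 ✓
C5, C6, C7, C8, C9 → 5 sp3 carbons.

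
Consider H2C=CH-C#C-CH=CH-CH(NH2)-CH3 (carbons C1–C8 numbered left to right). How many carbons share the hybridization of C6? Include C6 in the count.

C6 is sp2 (one π bond).
C1: sp2 ✓
C2: sp2 ✓
C3: sp
C4: sp
C5: sp2 ✓
C6: sp2 ✓
C7: sp3
C8: sp3
4 carbons are sp2.

4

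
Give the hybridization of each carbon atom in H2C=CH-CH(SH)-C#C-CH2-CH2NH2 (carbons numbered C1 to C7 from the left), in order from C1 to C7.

C1 sp2, C2 sp2, C3 sp3, C4 sp, C5 sp, C6 sp3, C7 sp3

C1 (3 σ bonds, plus one π bond) has steric number 3: sp2.
C2 — 3 σ bonds, plus one π bond. Steric number 3, so sp2.
C3: 4 σ bonds; 4 regions of electron density → sp3.
C4 carries 2 σ bonds, plus two π bonds, giving a steric number of 2, so it is sp.
C5 (2 σ bonds, plus two π bonds) has steric number 2: sp.
C6 (4 σ bonds) has steric number 4: sp3.
C7 — 4 σ bonds. Steric number 4, so sp3.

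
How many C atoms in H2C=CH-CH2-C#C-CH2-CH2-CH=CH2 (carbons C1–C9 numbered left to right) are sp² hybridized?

4

C1: sp2 ✓
C2: sp2 ✓
C3: sp3
C4: sp
C5: sp
C6: sp3
C7: sp3
C8: sp2 ✓
C9: sp2 ✓
C1, C2, C8, C9 → 4 sp2 carbons.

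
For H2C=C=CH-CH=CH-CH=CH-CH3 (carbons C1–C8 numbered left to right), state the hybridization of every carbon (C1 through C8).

C1 is sp2: 3 σ bonds, plus one π bond, 3 electron-density regions.
C2 has 2 σ bonds, plus two π bonds: steric number 2 → sp.
C3: 3 σ bonds, plus one π bond — 3 electron domains, sp2.
C4: 3 σ bonds, plus one π bond; 3 regions of electron density → sp2.
C5: 3 σ bonds, plus one π bond — 3 electron domains, sp2.
C6 is sp2: 3 σ bonds, plus one π bond, 3 electron-density regions.
C7 (3 σ bonds, plus one π bond) has steric number 3: sp2.
C8 — 4 σ bonds. Steric number 4, so sp3.

C1 sp2, C2 sp, C3 sp2, C4 sp2, C5 sp2, C6 sp2, C7 sp2, C8 sp3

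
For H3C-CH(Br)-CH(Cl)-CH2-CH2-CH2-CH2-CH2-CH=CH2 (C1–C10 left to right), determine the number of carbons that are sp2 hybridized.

2

C1: sp3
C2: sp3
C3: sp3
C4: sp3
C5: sp3
C6: sp3
C7: sp3
C8: sp3
C9: sp2 ✓
C10: sp2 ✓
C9, C10 → 2 sp2 carbons.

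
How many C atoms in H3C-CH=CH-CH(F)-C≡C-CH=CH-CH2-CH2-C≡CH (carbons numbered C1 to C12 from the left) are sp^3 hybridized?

C1: sp3 ✓
C2: sp2
C3: sp2
C4: sp3 ✓
C5: sp
C6: sp
C7: sp2
C8: sp2
C9: sp3 ✓
C10: sp3 ✓
C11: sp
C12: sp
C1, C4, C9, C10 → 4 sp3 carbons.

4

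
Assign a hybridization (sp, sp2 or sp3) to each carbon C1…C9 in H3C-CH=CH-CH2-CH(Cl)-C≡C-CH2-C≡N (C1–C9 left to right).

C1 sp3, C2 sp2, C3 sp2, C4 sp3, C5 sp3, C6 sp, C7 sp, C8 sp3, C9 sp

C1 is sp3: 4 σ bonds, 4 electron-density regions.
C2 — 3 σ bonds, plus one π bond. Steric number 3, so sp2.
C3 — 3 σ bonds, plus one π bond. Steric number 3, so sp2.
C4 is sp3: 4 σ bonds, 4 electron-density regions.
C5 has 4 σ bonds: steric number 4 → sp3.
C6 carries 2 σ bonds, plus two π bonds, giving a steric number of 2, so it is sp.
C7: 2 σ bonds, plus two π bonds; 2 regions of electron density → sp.
C8: 4 σ bonds; 4 regions of electron density → sp3.
C9 carries 2 σ bonds, plus two π bonds, giving a steric number of 2, so it is sp.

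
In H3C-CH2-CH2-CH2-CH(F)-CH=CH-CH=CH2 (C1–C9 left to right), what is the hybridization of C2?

sp^3

C2: 4 σ bonds; 4 regions of electron density → sp3.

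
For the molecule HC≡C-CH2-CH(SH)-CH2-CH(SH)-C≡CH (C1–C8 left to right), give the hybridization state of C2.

sp

C2 has 2 σ bonds, plus two π bonds: steric number 2 → sp.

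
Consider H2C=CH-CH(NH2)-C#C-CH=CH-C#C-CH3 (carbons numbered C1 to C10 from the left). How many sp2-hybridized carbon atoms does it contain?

4

C1: sp2 ✓
C2: sp2 ✓
C3: sp3
C4: sp
C5: sp
C6: sp2 ✓
C7: sp2 ✓
C8: sp
C9: sp
C10: sp3
C1, C2, C6, C7 → 4 sp2 carbons.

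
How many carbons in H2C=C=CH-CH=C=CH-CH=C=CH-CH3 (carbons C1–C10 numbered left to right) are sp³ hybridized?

C1: sp2
C2: sp
C3: sp2
C4: sp2
C5: sp
C6: sp2
C7: sp2
C8: sp
C9: sp2
C10: sp3 ✓
C10 → 1 sp3 carbon.

1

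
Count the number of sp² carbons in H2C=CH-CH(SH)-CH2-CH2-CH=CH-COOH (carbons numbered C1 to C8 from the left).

5

C1: sp2 ✓
C2: sp2 ✓
C3: sp3
C4: sp3
C5: sp3
C6: sp2 ✓
C7: sp2 ✓
C8: sp2 ✓
C1, C2, C6, C7, C8 → 5 sp2 carbons.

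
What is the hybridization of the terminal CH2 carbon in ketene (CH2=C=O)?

sp^2

The terminal CH2 carbon carries 3 σ bonds, plus one π bond, giving a steric number of 3, so it is sp2.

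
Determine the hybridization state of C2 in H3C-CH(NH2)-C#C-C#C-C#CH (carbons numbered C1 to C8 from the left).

sp3

C2 — 4 σ bonds. Steric number 4, so sp3.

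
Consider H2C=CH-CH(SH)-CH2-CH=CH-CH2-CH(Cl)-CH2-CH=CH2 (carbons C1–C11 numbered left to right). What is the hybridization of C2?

sp^2

C2 — 3 σ bonds, plus one π bond. Steric number 3, so sp2.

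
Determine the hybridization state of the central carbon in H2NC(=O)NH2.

sp²

The central carbon (3 σ bonds, plus one π bond) has steric number 3: sp2.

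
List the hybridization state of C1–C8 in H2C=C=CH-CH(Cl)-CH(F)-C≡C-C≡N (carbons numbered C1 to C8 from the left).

C1 sp2, C2 sp, C3 sp2, C4 sp3, C5 sp3, C6 sp, C7 sp, C8 sp

C1 (3 σ bonds, plus one π bond) has steric number 3: sp2.
C2 has 2 σ bonds, plus two π bonds: steric number 2 → sp.
C3 (3 σ bonds, plus one π bond) has steric number 3: sp2.
C4 (4 σ bonds) has steric number 4: sp3.
C5 — 4 σ bonds. Steric number 4, so sp3.
C6 has 2 σ bonds, plus two π bonds: steric number 2 → sp.
C7 is sp: 2 σ bonds, plus two π bonds, 2 electron-density regions.
C8 carries 2 σ bonds, plus two π bonds, giving a steric number of 2, so it is sp.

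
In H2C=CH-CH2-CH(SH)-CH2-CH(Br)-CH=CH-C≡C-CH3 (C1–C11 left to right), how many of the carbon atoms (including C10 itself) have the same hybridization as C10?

C10 is sp (two π bonds).
C1: sp2
C2: sp2
C3: sp3
C4: sp3
C5: sp3
C6: sp3
C7: sp2
C8: sp2
C9: sp ✓
C10: sp ✓
C11: sp3
2 carbons are sp.

2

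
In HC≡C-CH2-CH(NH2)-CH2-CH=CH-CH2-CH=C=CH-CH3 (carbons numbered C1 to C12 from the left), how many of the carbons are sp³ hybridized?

C1: sp
C2: sp
C3: sp3 ✓
C4: sp3 ✓
C5: sp3 ✓
C6: sp2
C7: sp2
C8: sp3 ✓
C9: sp2
C10: sp
C11: sp2
C12: sp3 ✓
C3, C4, C5, C8, C12 → 5 sp3 carbons.

5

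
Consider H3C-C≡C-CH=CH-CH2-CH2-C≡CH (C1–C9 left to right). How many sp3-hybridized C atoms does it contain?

C1: sp3 ✓
C2: sp
C3: sp
C4: sp2
C5: sp2
C6: sp3 ✓
C7: sp3 ✓
C8: sp
C9: sp
C1, C6, C7 → 3 sp3 carbons.

3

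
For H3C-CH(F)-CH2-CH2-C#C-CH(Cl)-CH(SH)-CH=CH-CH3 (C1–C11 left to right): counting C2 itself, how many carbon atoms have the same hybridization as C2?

7

C2 is sp3 (only σ bonds).
C1: sp3 ✓
C2: sp3 ✓
C3: sp3 ✓
C4: sp3 ✓
C5: sp
C6: sp
C7: sp3 ✓
C8: sp3 ✓
C9: sp2
C10: sp2
C11: sp3 ✓
7 carbons are sp3.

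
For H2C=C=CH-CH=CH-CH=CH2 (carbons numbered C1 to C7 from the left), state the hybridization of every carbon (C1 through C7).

C1 (3 σ bonds, plus one π bond) has steric number 3: sp2.
C2 (2 σ bonds, plus two π bonds) has steric number 2: sp.
C3 — 3 σ bonds, plus one π bond. Steric number 3, so sp2.
C4 — 3 σ bonds, plus one π bond. Steric number 3, so sp2.
C5 is sp2: 3 σ bonds, plus one π bond, 3 electron-density regions.
C6 has 3 σ bonds, plus one π bond: steric number 3 → sp2.
C7 — 3 σ bonds, plus one π bond. Steric number 3, so sp2.

C1 sp2, C2 sp, C3 sp2, C4 sp2, C5 sp2, C6 sp2, C7 sp2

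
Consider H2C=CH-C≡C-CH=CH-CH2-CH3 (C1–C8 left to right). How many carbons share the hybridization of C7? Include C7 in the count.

2

C7 is sp3 (only σ bonds).
C1: sp2
C2: sp2
C3: sp
C4: sp
C5: sp2
C6: sp2
C7: sp3 ✓
C8: sp3 ✓
2 carbons are sp3.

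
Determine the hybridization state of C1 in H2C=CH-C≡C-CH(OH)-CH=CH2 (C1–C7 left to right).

sp^2

C1 (3 σ bonds, plus one π bond) has steric number 3: sp2.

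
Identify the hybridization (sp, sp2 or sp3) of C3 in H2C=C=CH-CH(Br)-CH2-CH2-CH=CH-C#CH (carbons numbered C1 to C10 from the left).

C3: 3 σ bonds, plus one π bond; 3 regions of electron density → sp2.

sp2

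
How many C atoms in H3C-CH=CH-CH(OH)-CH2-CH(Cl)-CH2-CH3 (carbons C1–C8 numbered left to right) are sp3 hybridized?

C1: sp3 ✓
C2: sp2
C3: sp2
C4: sp3 ✓
C5: sp3 ✓
C6: sp3 ✓
C7: sp3 ✓
C8: sp3 ✓
C1, C4, C5, C6, C7, C8 → 6 sp3 carbons.

6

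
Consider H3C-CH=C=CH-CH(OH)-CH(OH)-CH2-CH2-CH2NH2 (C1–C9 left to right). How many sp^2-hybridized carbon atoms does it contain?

C1: sp3
C2: sp2 ✓
C3: sp
C4: sp2 ✓
C5: sp3
C6: sp3
C7: sp3
C8: sp3
C9: sp3
C2, C4 → 2 sp2 carbons.

2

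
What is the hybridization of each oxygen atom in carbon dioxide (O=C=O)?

sp^2

One σ bond + two lone pairs = steric number 3 → sp2.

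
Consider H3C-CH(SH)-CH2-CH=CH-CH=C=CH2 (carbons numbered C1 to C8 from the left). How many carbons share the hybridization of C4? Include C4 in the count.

4

C4 is sp2 (one π bond).
C1: sp3
C2: sp3
C3: sp3
C4: sp2 ✓
C5: sp2 ✓
C6: sp2 ✓
C7: sp
C8: sp2 ✓
4 carbons are sp2.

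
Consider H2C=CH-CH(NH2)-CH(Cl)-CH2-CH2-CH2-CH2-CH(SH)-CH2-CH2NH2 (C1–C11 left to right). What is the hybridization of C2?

sp2

C2: 3 σ bonds, plus one π bond; 3 regions of electron density → sp2.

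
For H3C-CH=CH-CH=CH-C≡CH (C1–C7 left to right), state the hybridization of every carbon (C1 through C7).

C1 (4 σ bonds) has steric number 4: sp3.
C2 carries 3 σ bonds, plus one π bond, giving a steric number of 3, so it is sp2.
C3 is sp2: 3 σ bonds, plus one π bond, 3 electron-density regions.
C4: 3 σ bonds, plus one π bond; 3 regions of electron density → sp2.
C5 carries 3 σ bonds, plus one π bond, giving a steric number of 3, so it is sp2.
C6 (2 σ bonds, plus two π bonds) has steric number 2: sp.
C7 — 2 σ bonds, plus two π bonds. Steric number 2, so sp.

C1 sp3, C2 sp2, C3 sp2, C4 sp2, C5 sp2, C6 sp, C7 sp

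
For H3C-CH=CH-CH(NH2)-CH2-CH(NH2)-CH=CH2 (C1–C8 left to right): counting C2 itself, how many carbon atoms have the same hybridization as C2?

C2 is sp2 (one π bond).
C1: sp3
C2: sp2 ✓
C3: sp2 ✓
C4: sp3
C5: sp3
C6: sp3
C7: sp2 ✓
C8: sp2 ✓
4 carbons are sp2.

4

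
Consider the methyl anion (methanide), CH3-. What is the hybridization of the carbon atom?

Three σ bonds + one lone pair = steric number 4 → sp3, pyramidal.

sp^3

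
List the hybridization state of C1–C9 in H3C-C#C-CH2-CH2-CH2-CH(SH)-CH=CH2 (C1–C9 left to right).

C1 sp3, C2 sp, C3 sp, C4 sp3, C5 sp3, C6 sp3, C7 sp3, C8 sp2, C9 sp2

C1 (4 σ bonds) has steric number 4: sp3.
C2 (2 σ bonds, plus two π bonds) has steric number 2: sp.
C3 (2 σ bonds, plus two π bonds) has steric number 2: sp.
C4: 4 σ bonds — 4 electron domains, sp3.
C5 carries 4 σ bonds, giving a steric number of 4, so it is sp3.
C6 has 4 σ bonds: steric number 4 → sp3.
C7 — 4 σ bonds. Steric number 4, so sp3.
C8: 3 σ bonds, plus one π bond; 3 regions of electron density → sp2.
C9 (3 σ bonds, plus one π bond) has steric number 3: sp2.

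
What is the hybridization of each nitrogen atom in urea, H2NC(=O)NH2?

sp²

Both N lone pairs are conjugated with the C=O; planar sp2.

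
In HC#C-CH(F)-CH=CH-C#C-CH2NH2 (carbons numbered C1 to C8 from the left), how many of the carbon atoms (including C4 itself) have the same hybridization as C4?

C4 is sp2 (one π bond).
C1: sp
C2: sp
C3: sp3
C4: sp2 ✓
C5: sp2 ✓
C6: sp
C7: sp
C8: sp3
2 carbons are sp2.

2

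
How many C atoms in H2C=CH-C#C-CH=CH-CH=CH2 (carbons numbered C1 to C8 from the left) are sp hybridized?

C1: sp2
C2: sp2
C3: sp ✓
C4: sp ✓
C5: sp2
C6: sp2
C7: sp2
C8: sp2
C3, C4 → 2 sp carbons.

2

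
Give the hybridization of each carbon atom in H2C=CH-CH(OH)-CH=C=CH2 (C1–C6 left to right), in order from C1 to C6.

C1 sp2, C2 sp2, C3 sp3, C4 sp2, C5 sp, C6 sp2

C1 is sp2: 3 σ bonds, plus one π bond, 3 electron-density regions.
C2 — 3 σ bonds, plus one π bond. Steric number 3, so sp2.
C3: 4 σ bonds — 4 electron domains, sp3.
C4 carries 3 σ bonds, plus one π bond, giving a steric number of 3, so it is sp2.
C5 has 2 σ bonds, plus two π bonds: steric number 2 → sp.
C6: 3 σ bonds, plus one π bond — 3 electron domains, sp2.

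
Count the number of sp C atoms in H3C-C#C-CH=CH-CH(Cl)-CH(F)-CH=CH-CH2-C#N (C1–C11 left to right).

C1: sp3
C2: sp ✓
C3: sp ✓
C4: sp2
C5: sp2
C6: sp3
C7: sp3
C8: sp2
C9: sp2
C10: sp3
C11: sp ✓
C2, C3, C11 → 3 sp carbons.

3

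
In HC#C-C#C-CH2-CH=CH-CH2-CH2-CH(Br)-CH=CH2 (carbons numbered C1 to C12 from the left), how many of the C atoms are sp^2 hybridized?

4

C1: sp
C2: sp
C3: sp
C4: sp
C5: sp3
C6: sp2 ✓
C7: sp2 ✓
C8: sp3
C9: sp3
C10: sp3
C11: sp2 ✓
C12: sp2 ✓
C6, C7, C11, C12 → 4 sp2 carbons.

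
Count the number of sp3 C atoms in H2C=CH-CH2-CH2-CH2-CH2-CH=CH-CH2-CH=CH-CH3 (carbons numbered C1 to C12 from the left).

C1: sp2
C2: sp2
C3: sp3 ✓
C4: sp3 ✓
C5: sp3 ✓
C6: sp3 ✓
C7: sp2
C8: sp2
C9: sp3 ✓
C10: sp2
C11: sp2
C12: sp3 ✓
C3, C4, C5, C6, C9, C12 → 6 sp3 carbons.

6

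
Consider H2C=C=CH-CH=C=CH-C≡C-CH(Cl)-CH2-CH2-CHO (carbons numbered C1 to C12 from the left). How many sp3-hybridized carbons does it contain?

3

C1: sp2
C2: sp
C3: sp2
C4: sp2
C5: sp
C6: sp2
C7: sp
C8: sp
C9: sp3 ✓
C10: sp3 ✓
C11: sp3 ✓
C12: sp2
C9, C10, C11 → 3 sp3 carbons.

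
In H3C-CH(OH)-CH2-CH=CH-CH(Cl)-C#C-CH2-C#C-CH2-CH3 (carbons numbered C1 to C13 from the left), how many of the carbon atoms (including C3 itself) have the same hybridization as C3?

7

C3 is sp3 (only σ bonds).
C1: sp3 ✓
C2: sp3 ✓
C3: sp3 ✓
C4: sp2
C5: sp2
C6: sp3 ✓
C7: sp
C8: sp
C9: sp3 ✓
C10: sp
C11: sp
C12: sp3 ✓
C13: sp3 ✓
7 carbons are sp3.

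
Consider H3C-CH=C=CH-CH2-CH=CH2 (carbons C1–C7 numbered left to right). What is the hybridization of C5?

sp3

C5 has 4 σ bonds: steric number 4 → sp3.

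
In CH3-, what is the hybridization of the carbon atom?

sp³

Three σ bonds + one lone pair = steric number 4 → sp3, pyramidal.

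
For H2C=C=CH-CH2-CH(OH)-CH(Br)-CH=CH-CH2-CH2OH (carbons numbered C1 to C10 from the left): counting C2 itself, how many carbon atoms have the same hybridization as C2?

C2 is sp (two π bonds).
C1: sp2
C2: sp ✓
C3: sp2
C4: sp3
C5: sp3
C6: sp3
C7: sp2
C8: sp2
C9: sp3
C10: sp3
1 carbon is sp.

1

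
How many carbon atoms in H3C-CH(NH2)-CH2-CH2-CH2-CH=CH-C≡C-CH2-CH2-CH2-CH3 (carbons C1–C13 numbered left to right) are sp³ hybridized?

C1: sp3 ✓
C2: sp3 ✓
C3: sp3 ✓
C4: sp3 ✓
C5: sp3 ✓
C6: sp2
C7: sp2
C8: sp
C9: sp
C10: sp3 ✓
C11: sp3 ✓
C12: sp3 ✓
C13: sp3 ✓
C1, C2, C3, C4, C5, C10, C11, C12, C13 → 9 sp3 carbons.

9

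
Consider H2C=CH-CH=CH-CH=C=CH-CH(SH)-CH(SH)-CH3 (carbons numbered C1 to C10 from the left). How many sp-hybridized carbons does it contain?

1

C1: sp2
C2: sp2
C3: sp2
C4: sp2
C5: sp2
C6: sp ✓
C7: sp2
C8: sp3
C9: sp3
C10: sp3
C6 → 1 sp carbon.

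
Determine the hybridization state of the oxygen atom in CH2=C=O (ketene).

The oxygen atom (1 σ bond and 2 lone pairs, plus one π bond) has steric number 3: sp2.

sp^2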